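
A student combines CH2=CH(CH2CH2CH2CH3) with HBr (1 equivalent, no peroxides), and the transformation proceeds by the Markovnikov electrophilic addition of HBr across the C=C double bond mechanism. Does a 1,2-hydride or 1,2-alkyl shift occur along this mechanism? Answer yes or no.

no

The first-formed carbocation is secondary.
No single 1,2-shift to an adjacent carbon would produce a more-substituted cation than the one already present, so no rearrangement occurs.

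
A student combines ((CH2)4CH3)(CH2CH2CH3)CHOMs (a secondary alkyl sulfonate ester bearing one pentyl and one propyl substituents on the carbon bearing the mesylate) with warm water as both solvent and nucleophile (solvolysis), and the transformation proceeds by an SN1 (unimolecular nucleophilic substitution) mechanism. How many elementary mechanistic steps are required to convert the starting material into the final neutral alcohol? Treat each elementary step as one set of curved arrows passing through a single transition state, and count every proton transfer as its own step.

Step 1: Rate-determining heterolysis of the C–O bond gives MsO⁻ and a secondary carbocation.
(No 1,2-shift: no single shift to an adjacent carbon would give a more stable cation.)
Step 2: A lone pair on the oxygen of H2O attacks the carbocation, forming a new C–O σ-bond and an oxonium ion.
Step 3: A second solvent molecule removes the proton on oxygen, giving the neutral alcohol product.
Total: 3 elementary steps.

3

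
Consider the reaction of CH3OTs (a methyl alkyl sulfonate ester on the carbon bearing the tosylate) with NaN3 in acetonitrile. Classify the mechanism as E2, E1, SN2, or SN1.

SN2

Conditions: a methyl substrate with a strong nucleophile in the polar aprotic solvent acetonitrile.
These conditions are the textbook signature of the SN2 pathway.
An unhindered substrate with a strong nucleophile in a polar aprotic solvent favours one-step backside displacement.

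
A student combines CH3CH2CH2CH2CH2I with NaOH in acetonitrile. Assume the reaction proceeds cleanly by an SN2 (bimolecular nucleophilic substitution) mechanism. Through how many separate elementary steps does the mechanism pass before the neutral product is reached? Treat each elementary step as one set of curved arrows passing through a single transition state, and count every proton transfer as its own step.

Step 1: Backside attack by OH⁻ on the carbon bearing the iodide: the new C–O bond forms as the C–I bond breaks, with Walden inversion at carbon.
Total: 1 elementary step.

1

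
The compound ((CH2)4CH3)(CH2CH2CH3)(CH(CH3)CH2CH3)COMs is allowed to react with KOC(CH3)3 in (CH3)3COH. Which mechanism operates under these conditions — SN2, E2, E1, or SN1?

Conditions: a strong/bulky base with a tertiary substrate bearing a β-hydrogen.
These conditions are the textbook signature of the E2 pathway.
A strong (often hindered) base removes a β-H in concert with loss of the leaving group — bimolecular elimination.

E2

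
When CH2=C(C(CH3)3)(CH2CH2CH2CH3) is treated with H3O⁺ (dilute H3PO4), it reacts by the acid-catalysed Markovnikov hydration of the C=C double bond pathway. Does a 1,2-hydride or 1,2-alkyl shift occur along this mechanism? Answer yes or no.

The first-formed carbocation is tertiary.
No single 1,2-shift to an adjacent carbon would produce a more-substituted cation than the one already present, so no rearrangement occurs.

no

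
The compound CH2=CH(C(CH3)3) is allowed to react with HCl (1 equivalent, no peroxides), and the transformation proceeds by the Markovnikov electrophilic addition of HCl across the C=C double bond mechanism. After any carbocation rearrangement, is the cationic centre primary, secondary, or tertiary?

tertiary

Step 1: Electrophilic addition begins with the π(C=C) electrons forming a bond to the proton of HCl. Following Markovnikov's rule, the resulting cation is secondary. The H–Cl bond breaks heterolytically, releasing Cl⁻.
Step 2: A 1,2-methyl shift from the adjacent tert-butyl carbon moves the positive charge from the secondary centre to an adjacent carbon, generating a more stable tertiary carbocation.
The cation rearranges from secondary to tertiary via a 1,2-methyl shift from the adjacent tert-butyl carbon; the tertiary cation is what reacts next.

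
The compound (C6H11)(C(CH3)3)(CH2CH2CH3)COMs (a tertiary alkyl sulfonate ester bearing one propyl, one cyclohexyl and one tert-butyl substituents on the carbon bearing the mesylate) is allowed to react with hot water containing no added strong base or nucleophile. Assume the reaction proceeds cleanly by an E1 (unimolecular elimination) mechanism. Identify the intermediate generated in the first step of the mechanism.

Step 1: Ionisation: the C–O σ-bond cleaves heterolytically; both bonding electrons depart with MsO⁻, leaving a tertiary carbocation at the α-carbon.
After step 1 the species present is a tertiary carbocation.

tertiary carbocation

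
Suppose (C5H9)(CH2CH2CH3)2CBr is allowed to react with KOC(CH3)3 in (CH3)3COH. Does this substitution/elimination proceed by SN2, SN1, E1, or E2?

Conditions: a strong/bulky base with a tertiary substrate bearing a β-hydrogen.
These conditions are the textbook signature of the E2 pathway.
A strong (often hindered) base removes a β-H in concert with loss of the leaving group — bimolecular elimination.

E2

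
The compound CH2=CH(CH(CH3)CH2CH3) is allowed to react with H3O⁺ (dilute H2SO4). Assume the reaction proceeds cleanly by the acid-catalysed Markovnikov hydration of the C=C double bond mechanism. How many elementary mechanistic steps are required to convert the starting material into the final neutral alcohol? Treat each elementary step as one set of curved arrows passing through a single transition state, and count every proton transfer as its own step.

Step 1: The π electrons of the C=C bond attack a proton of H3O⁺; Markovnikov addition places the new C–H on the less-substituted alkene carbon, so the positive charge ends up on the more-substituted carbon — a secondary carbocation. H2O is released.
Step 2: A hydride (H with its bonding pair) migrates from the adjacent sec-butyl carbon to the cationic centre — a 1,2-hydride shift — upgrading the secondary cation to a tertiary one.
Step 3: Water acts as the nucleophile: an oxygen lone pair bonds to the cationic carbon, giving an oxonium-ion intermediate.
Step 4: H2O removes a proton from the oxonium oxygen, regenerating H3O⁺ and giving the neutral alcohol.
Total: 4 elementary steps.

4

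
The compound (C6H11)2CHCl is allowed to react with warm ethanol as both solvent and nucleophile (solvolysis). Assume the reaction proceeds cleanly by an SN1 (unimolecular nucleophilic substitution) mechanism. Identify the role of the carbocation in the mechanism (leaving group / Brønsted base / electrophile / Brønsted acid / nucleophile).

Step 3: Nucleophilic capture: the oxygen of CH3CH2OH bonds to the cationic carbon, producing an oxonium-ion intermediate.
The carbocation accepts an electron pair into an empty or π* orbital — it is the electrophile.

electrophile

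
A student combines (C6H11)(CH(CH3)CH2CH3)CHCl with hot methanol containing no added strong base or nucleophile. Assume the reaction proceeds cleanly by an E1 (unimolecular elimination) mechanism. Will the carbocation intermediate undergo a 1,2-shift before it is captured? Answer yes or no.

yes

The first-formed carbocation is secondary.
The adjacent sec-butyl carbon already bears 2 other carbon substituents and has a hydrogen to migrate; after a 1,2-hydride shift from that carbon the positive charge sits on a tertiary centre.
Tertiary is more stable than secondary, so the shift occurs.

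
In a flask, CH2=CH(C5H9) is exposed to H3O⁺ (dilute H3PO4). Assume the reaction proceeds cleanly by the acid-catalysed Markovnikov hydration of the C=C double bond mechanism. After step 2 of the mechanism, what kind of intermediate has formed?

tertiary carbocation

Step 1: The π electrons of the C=C bond attack a proton of H3O⁺; Markovnikov addition places the new C–H on the less-substituted alkene carbon, so the positive charge ends up on the more-substituted carbon — a secondary carbocation. H2O is released.
Step 2: Carbocation rearrangement: a 1,2-hydride shift from the adjacent cyclopentyl carbon converts the initially-formed secondary cation into the more stable tertiary cation.
After step 2 the species present is a tertiary carbocation.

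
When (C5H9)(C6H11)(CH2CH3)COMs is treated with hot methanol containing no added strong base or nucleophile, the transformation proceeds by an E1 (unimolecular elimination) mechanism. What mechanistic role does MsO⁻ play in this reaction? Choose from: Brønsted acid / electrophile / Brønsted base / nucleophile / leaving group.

leaving group

Step 1: Ionisation: the C–O σ-bond cleaves heterolytically; both bonding electrons depart with MsO⁻, leaving a tertiary carbocation at the α-carbon.
MsO⁻ departs with both electrons of the breaking σ-bond — that is the definition of a leaving group.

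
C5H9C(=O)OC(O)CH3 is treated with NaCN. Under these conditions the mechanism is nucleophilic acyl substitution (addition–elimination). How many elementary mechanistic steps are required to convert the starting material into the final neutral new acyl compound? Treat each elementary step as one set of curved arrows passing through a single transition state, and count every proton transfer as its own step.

Step 1: A lone pair on the C of CN⁻ attacks the electrophilic acyl carbon; the π(C=O) electrons move onto oxygen, giving a tetrahedral intermediate.
Step 2: Elimination step: re-formation of the carbonyl π bond drives out CH3CO2⁻, giving the new acyl compound.
Total: 2 elementary steps.

2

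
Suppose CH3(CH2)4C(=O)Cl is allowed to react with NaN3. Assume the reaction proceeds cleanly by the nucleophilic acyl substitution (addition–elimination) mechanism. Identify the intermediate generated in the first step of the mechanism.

tetrahedral intermediate

Step 1: N3⁻ adds to the carbonyl carbon; the C=O π electrons shift onto oxygen and a tetrahedral alkoxide intermediate forms.
After step 1 the species present is a tetrahedral intermediate.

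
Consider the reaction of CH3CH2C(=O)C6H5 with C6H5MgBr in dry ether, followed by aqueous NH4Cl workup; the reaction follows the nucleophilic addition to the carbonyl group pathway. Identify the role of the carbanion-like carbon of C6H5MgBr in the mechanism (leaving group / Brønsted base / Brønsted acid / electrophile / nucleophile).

Step 1: Nucleophilic addition: the carbanion-like carbon of C6H5MgBr adds to the carbonyl carbon, pushing the π(C=O) electron pair onto oxygen and giving a tetrahedral alkoxide.
The carbanion-like carbon of C6H5MgBr donates an electron pair to form a new σ-bond to carbon — it is the nucleophile.

nucleophile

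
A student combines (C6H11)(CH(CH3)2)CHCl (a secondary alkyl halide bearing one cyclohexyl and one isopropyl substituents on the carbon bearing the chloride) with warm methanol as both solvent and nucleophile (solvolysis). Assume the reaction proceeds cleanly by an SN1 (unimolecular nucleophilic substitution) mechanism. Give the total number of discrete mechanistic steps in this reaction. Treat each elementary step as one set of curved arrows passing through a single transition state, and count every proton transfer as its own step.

Step 1: Ionisation: the C–Cl σ-bond cleaves heterolytically; both bonding electrons depart with Cl⁻, leaving a secondary carbocation at the α-carbon.
Step 2: A hydride (H with its bonding pair) migrates from the adjacent cyclohexyl carbon to the cationic centre — a 1,2-hydride shift — upgrading the secondary cation to a tertiary one.
Step 3: A lone pair on the oxygen of CH3OH attacks the carbocation, forming a new C–O σ-bond and an oxonium ion.
Step 4: Deprotonation of the oxonium oxygen by solvent methanol yields the neutral ether.
Total: 4 elementary steps.

4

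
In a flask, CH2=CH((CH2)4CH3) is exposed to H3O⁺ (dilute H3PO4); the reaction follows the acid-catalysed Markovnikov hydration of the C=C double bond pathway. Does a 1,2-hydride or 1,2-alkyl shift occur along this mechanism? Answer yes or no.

no

The first-formed carbocation is secondary.
No single 1,2-shift to an adjacent carbon would produce a more-substituted cation than the one already present, so no rearrangement occurs.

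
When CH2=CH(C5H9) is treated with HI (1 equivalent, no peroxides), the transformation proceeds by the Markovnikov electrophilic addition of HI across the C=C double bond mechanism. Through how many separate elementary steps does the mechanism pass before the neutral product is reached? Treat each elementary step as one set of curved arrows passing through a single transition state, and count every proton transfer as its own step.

3

Step 1: Protonation of the alkene by HI: the π bond acts as the nucleophile and picks up H⁺, giving the more stable (Markovnikov) secondary carbocation. The H–I bond breaks heterolytically, releasing I⁻.
Step 2: A hydride (H with its bonding pair) migrates from the adjacent cyclopentyl carbon to the cationic centre — a 1,2-hydride shift — upgrading the secondary cation to a tertiary one.
Step 3: I⁻ captures the cation: a lone pair on I⁻ fills the empty p orbital, producing the alkyl halide product.
Total: 3 elementary steps.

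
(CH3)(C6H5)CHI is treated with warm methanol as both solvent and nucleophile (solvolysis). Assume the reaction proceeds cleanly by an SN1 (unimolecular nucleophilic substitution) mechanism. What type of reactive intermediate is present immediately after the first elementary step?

Step 1: Rate-determining heterolysis of the C–I bond gives I⁻ and a secondary carbocation.
After step 1 the species present is a secondary carbocation.

secondary carbocation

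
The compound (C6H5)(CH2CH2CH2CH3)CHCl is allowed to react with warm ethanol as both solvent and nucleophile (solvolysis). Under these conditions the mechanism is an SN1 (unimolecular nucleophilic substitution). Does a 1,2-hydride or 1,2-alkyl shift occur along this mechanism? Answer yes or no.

The first-formed carbocation is secondary.
No single 1,2-shift to an adjacent carbon would produce a more-substituted cation than the one already present, so no rearrangement occurs.

no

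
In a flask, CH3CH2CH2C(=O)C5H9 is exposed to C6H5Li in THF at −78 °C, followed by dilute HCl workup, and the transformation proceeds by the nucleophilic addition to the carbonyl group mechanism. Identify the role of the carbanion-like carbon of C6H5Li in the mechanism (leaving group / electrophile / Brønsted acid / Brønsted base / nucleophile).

nucleophile

Step 1: A lone pair / filled orbital on the carbanion-like carbon of C6H5Li attacks the electrophilic carbonyl carbon; the π(C=O) electrons shift onto oxygen, producing a tetrahedral alkoxide intermediate.
The carbanion-like carbon of C6H5Li donates an electron pair to form a new σ-bond to carbon — it is the nucleophile.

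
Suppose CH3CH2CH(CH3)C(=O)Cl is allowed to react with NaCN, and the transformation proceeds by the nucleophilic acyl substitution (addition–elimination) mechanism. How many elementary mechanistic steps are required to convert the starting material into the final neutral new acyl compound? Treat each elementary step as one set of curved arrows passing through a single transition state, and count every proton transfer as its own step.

2

Step 1: CN⁻ adds to the carbonyl carbon; the C=O π electrons shift onto oxygen and a tetrahedral alkoxide intermediate forms.
Step 2: Collapse of the tetrahedral intermediate: the alkoxide oxygen pushes its lone pair back to re-form C=O while Cl⁻ leaves.
Total: 2 elementary steps.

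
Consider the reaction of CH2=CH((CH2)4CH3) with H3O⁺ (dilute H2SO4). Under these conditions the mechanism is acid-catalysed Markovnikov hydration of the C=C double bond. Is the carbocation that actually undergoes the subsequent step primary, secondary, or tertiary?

secondary

Step 1: Protonation of the alkene by H3O⁺: the π bond acts as the nucleophile and picks up H⁺, giving the more stable (Markovnikov) secondary carbocation. H2O is released.
No single 1,2-shift to an adjacent carbon would give a more-substituted cation, so no rearrangement occurs.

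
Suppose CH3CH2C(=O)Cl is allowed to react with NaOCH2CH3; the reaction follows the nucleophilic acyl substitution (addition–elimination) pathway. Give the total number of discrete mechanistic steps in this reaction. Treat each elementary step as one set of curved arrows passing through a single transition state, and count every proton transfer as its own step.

2

Step 1: Nucleophilic addition of CH3CH2O⁻ to the acyl carbon breaks the π(C=O) bond and yields a tetrahedral, anionic intermediate.
Step 2: Collapse of the tetrahedral intermediate: the alkoxide oxygen pushes its lone pair back to re-form C=O while Cl⁻ leaves.
Total: 2 elementary steps.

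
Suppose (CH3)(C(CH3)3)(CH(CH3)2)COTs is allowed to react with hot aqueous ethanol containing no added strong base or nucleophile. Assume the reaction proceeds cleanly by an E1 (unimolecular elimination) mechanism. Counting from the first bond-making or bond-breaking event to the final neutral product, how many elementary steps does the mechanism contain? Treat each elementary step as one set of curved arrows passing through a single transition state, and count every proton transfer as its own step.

2

Step 1: Rate-determining heterolysis of the C–O bond gives TsO⁻ and a tertiary carbocation.
(No 1,2-shift: no single shift to an adjacent carbon would give a more stable cation.)
Step 2: A water (or ethanol) molecule (solvent) deprotonates a β-carbon; as the C–H bond breaks, those electrons form the new alkene π bond.
Total: 2 elementary steps.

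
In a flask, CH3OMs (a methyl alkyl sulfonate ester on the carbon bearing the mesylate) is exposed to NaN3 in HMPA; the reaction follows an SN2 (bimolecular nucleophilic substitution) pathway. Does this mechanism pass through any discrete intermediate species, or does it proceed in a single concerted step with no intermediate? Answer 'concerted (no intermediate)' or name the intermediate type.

Backside attack by N3⁻ on the carbon bearing the mesylate: the new C–N bond forms as the C–O bond breaks, with Walden inversion at carbon.
All bond changes occur in one transition state; no discrete intermediate is formed.

concerted (no intermediate)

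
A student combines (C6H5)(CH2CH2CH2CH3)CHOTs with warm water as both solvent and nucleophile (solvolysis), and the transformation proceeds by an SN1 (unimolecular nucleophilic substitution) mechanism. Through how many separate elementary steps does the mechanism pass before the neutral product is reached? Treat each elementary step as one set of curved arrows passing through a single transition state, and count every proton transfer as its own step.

3

Step 1: The C–O bond breaks with both electrons going to the tosylate; TsO⁻ leaves and a secondary carbocation remains.
(No 1,2-shift: no single shift to an adjacent carbon would give a more stable cation.)
Step 2: A lone pair on the oxygen of H2O attacks the carbocation, forming a new C–O σ-bond and an oxonium ion.
Step 3: Deprotonation of the oxonium oxygen by solvent water yields the neutral alcohol.
Total: 3 elementary steps.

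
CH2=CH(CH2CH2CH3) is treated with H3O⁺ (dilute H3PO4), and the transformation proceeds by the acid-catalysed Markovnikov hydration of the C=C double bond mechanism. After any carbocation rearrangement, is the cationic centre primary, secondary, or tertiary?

Step 1: Electrophilic addition begins with the π(C=C) electrons forming a bond to the proton of H3O⁺. Following Markovnikov's rule, the resulting cation is secondary. H2O is released.
No single 1,2-shift to an adjacent carbon would give a more-substituted cation, so no rearrangement occurs.

secondary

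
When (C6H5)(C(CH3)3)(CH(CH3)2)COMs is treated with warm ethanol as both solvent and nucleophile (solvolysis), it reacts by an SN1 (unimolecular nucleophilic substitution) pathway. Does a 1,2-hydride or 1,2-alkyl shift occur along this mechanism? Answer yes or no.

no

The first-formed carbocation is tertiary.
No single 1,2-shift to an adjacent carbon would produce a more-substituted cation than the one already present, so no rearrangement occurs.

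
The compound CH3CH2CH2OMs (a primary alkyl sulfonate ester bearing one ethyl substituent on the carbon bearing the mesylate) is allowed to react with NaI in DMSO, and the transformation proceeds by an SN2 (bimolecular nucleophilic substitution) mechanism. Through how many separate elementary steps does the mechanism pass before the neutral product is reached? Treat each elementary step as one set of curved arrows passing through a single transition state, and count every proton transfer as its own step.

1

Step 1: I⁻ attacks the back face of the α-carbon while MsO⁻ departs with the C–O bonding pair — a single concerted displacement through a pentacoordinate transition state.
Total: 1 elementary step.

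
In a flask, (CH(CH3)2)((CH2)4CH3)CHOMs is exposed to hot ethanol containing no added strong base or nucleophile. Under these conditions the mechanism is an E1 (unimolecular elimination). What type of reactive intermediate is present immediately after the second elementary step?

tertiary carbocation

Step 1: Unassisted departure of MsO⁻ (taking the C–O bonding pair) generates a secondary carbocation.
Step 2: A 1,2-hydride shift from the adjacent isopropyl carbon moves the positive charge from the secondary centre to an adjacent carbon, generating a more stable tertiary carbocation.
After step 2 the species present is a tertiary carbocation.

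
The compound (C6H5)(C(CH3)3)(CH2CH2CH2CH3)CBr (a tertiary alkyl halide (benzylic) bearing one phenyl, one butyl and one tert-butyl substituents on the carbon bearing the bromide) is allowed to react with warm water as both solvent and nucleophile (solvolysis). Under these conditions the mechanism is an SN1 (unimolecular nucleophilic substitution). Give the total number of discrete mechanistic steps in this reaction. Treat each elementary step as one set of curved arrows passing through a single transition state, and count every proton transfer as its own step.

3

Step 1: Unassisted departure of Br⁻ (taking the C–Br bonding pair) generates a tertiary carbocation.
(No 1,2-shift: no single shift to an adjacent carbon would give a more stable cation.)
Step 2: H2O donates an oxygen lone pair into the empty p orbital of the cation, giving a protonated alcohol (an oxonium ion).
Step 3: A second solvent molecule removes the proton on oxygen, giving the neutral alcohol product.
Total: 3 elementary steps.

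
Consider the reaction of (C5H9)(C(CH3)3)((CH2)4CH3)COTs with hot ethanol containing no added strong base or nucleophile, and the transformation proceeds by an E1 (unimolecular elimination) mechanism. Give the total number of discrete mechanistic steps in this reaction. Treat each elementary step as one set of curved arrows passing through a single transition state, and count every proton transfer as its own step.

Step 1: The C–O bond breaks with both electrons going to the tosylate; TsO⁻ leaves and a tertiary carbocation remains.
(No 1,2-shift: no single shift to an adjacent carbon would give a more stable cation.)
Step 2: A weak base (an ethanol molecule from the solvent) removes a proton from a carbon adjacent to the cationic centre; the electrons of that C–H bond become the new π(C=C) bond, giving the alkene.
Total: 2 elementary steps.

2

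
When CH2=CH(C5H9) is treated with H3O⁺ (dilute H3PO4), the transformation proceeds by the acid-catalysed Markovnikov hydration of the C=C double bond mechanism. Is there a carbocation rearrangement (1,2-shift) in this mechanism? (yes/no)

The first-formed carbocation is secondary.
The adjacent cyclopentyl carbon already bears 2 other carbon substituents and has a hydrogen to migrate; after a 1,2-hydride shift from that carbon the positive charge sits on a tertiary centre.
Tertiary is more stable than secondary, so the shift occurs.

yes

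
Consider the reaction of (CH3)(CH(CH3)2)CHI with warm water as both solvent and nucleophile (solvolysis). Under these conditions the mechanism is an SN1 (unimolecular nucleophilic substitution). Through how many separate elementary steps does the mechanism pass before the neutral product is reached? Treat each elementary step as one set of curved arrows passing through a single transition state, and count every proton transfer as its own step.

Step 1: Rate-determining heterolysis of the C–I bond gives I⁻ and a secondary carbocation.
Step 2: A 1,2-hydride shift from the adjacent isopropyl carbon moves the positive charge from the secondary centre to an adjacent carbon, generating a more stable tertiary carbocation.
Step 3: Nucleophilic capture: the oxygen of H2O bonds to the cationic carbon, producing an oxonium-ion intermediate.
Step 4: Proton transfer from the O–H of the oxonium ion to a solvent molecule delivers the neutral alcohol.
Total: 4 elementary steps.

4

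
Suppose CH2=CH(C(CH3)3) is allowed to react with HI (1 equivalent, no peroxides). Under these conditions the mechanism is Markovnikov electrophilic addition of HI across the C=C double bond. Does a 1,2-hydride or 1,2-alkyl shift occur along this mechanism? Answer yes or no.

yes

The first-formed carbocation is secondary.
The adjacent tert-butyl carbon has no hydrogen but bears methyl groups; migration of one methyl with its bonding pair (a 1,2-methyl shift) places the charge on a tertiary centre.
Tertiary is more stable than secondary, so the shift occurs.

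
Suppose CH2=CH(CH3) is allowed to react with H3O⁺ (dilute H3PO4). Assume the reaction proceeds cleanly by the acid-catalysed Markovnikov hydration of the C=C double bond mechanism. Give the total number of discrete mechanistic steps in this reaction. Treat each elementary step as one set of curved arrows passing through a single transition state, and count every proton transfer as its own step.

3

Step 1: The π electrons of the C=C bond attack a proton of H3O⁺; Markovnikov addition places the new C–H on the less-substituted alkene carbon, so the positive charge ends up on the more-substituted carbon — a secondary carbocation. H2O is released.
(No 1,2-shift: no single shift to an adjacent carbon would give a more stable cation.)
Step 2: A lone pair on the oxygen of H2O attacks the carbocation, forming a C–O bond and an oxonium ion (a protonated alcohol).
Step 3: H2O removes a proton from the oxonium oxygen, regenerating H3O⁺ and giving the neutral alcohol.
Total: 3 elementary steps.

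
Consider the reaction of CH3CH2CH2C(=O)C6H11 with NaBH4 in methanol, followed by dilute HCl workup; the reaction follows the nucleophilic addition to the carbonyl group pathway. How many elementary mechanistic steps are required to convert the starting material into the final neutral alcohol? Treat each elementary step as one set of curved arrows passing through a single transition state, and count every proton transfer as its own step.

2

Step 1: Nucleophilic addition: H⁻ (delivered from BH4⁻) adds to the carbonyl carbon, pushing the π(C=O) electron pair onto oxygen and giving a tetrahedral alkoxide.
Step 2: Protonation of the alkoxide by dilute HCl workup furnishes an alcohol.
Total: 2 elementary steps.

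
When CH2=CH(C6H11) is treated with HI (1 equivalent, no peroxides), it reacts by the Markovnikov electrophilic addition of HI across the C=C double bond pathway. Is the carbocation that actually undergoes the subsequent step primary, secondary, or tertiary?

Step 1: The π electrons of the C=C bond attack a proton of HI; Markovnikov addition places the new C–H on the less-substituted alkene carbon, so the positive charge ends up on the more-substituted carbon — a secondary carbocation. The H–I bond breaks heterolytically, releasing I⁻.
Step 2: A hydride (H with its bonding pair) migrates from the adjacent cyclohexyl carbon to the cationic centre — a 1,2-hydride shift — upgrading the secondary cation to a tertiary one.
The cation rearranges from secondary to tertiary via a 1,2-hydride shift from the adjacent cyclohexyl carbon; the tertiary cation is what reacts next.

tertiary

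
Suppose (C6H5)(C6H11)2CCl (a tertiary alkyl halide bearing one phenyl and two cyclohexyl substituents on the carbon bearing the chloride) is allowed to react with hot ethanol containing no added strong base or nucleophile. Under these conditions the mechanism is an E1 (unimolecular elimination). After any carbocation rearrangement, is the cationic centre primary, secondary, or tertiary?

Step 1: The C–Cl bond breaks with both electrons going to the chloride; Cl⁻ leaves and a tertiary carbocation remains.
No single 1,2-shift to an adjacent carbon would give a more-substituted cation, so no rearrangement occurs.

tertiary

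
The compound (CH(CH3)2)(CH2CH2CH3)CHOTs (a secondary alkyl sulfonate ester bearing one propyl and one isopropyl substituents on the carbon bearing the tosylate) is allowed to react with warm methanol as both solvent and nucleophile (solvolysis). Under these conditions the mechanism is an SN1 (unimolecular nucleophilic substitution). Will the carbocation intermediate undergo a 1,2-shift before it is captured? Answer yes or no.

The first-formed carbocation is secondary.
The adjacent isopropyl carbon already bears 2 other carbon substituents and has a hydrogen to migrate; after a 1,2-hydride shift from that carbon the positive charge sits on a tertiary centre.
Tertiary is more stable than secondary, so the shift occurs.

yes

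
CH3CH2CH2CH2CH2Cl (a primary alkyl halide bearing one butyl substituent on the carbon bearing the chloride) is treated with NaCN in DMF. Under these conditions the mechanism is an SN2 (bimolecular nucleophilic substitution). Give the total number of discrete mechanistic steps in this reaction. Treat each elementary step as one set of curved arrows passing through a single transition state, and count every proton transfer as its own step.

1

Step 1: The cyanide nucleophile donates a lone pair from C to the α-carbon in a backside attack; simultaneously the C–Cl σ-bond breaks and both of its electrons leave with Cl⁻. One concerted step with inversion of configuration.
Total: 1 elementary step.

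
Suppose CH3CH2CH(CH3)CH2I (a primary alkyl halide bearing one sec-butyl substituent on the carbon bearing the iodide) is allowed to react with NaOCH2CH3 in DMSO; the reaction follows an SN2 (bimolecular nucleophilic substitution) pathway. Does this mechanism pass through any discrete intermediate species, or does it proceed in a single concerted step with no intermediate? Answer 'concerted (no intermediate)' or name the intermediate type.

CH3CH2O⁻ attacks the back face of the α-carbon while I⁻ departs with the C–I bonding pair — a single concerted displacement through a pentacoordinate transition state.
All bond changes occur in one transition state; no discrete intermediate is formed.

concerted (no intermediate)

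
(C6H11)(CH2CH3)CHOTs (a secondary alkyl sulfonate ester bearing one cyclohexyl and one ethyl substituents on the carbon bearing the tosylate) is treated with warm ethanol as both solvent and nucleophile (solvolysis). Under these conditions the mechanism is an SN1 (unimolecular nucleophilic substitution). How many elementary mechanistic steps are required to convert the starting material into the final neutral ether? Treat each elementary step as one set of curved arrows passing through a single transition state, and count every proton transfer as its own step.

Step 1: Unassisted departure of TsO⁻ (taking the C–O bonding pair) generates a secondary carbocation.
Step 2: A 1,2-hydride shift from the adjacent cyclohexyl carbon moves the positive charge from the secondary centre to an adjacent carbon, generating a more stable tertiary carbocation.
Step 3: CH3CH2OH donates an oxygen lone pair into the empty p orbital of the cation, giving a protonated ether (an oxonium ion).
Step 4: A second solvent molecule removes the proton on oxygen, giving the neutral ether product.
Total: 4 elementary steps.

4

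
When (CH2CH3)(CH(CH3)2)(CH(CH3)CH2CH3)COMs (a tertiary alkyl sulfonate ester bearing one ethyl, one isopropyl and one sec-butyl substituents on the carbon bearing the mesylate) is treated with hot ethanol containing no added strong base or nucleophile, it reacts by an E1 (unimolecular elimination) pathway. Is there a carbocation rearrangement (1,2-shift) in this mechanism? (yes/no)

The first-formed carbocation is tertiary.
No single 1,2-shift to an adjacent carbon would produce a more-substituted cation than the one already present, so no rearrangement occurs.

no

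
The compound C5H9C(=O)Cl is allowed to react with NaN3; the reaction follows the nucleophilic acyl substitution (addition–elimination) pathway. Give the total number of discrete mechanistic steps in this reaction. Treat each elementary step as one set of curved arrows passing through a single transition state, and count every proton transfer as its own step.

Step 1: A lone pair on the N of N3⁻ attacks the electrophilic acyl carbon; the π(C=O) electrons move onto oxygen, giving a tetrahedral intermediate.
Step 2: Elimination step: re-formation of the carbonyl π bond drives out Cl⁻, giving the new acyl compound.
Total: 2 elementary steps.

2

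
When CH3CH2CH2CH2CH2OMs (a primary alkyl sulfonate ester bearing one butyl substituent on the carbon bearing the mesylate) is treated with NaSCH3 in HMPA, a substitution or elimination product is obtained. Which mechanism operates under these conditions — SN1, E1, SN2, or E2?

Conditions: a primary substrate with a strong nucleophile in the polar aprotic solvent HMPA.
These conditions are the textbook signature of the SN2 pathway.
An unhindered substrate with a strong nucleophile in a polar aprotic solvent favours one-step backside displacement.

SN2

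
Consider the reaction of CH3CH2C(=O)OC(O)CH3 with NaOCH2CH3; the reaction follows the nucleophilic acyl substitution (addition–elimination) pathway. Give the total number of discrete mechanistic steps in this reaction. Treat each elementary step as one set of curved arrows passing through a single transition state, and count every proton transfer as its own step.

2

Step 1: CH3CH2O⁻ adds to the carbonyl carbon; the C=O π electrons shift onto oxygen and a tetrahedral alkoxide intermediate forms.
Step 2: Elimination step: re-formation of the carbonyl π bond drives out CH3CO2⁻, giving the new acyl compound.
Total: 2 elementary steps.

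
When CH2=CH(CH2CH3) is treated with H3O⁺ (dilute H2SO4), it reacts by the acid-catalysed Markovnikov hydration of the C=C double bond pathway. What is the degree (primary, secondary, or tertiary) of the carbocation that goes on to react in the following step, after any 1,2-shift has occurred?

Step 1: The π electrons of the C=C bond attack a proton of H3O⁺; Markovnikov addition places the new C–H on the less-substituted alkene carbon, so the positive charge ends up on the more-substituted carbon — a secondary carbocation. H2O is released.
No single 1,2-shift to an adjacent carbon would give a more-substituted cation, so no rearrangement occurs.

secondary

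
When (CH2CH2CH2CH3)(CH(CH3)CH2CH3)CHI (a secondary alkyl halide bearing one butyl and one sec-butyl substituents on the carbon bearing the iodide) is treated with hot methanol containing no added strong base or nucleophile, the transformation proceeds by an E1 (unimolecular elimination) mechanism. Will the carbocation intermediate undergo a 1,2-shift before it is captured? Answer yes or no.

yes

The first-formed carbocation is secondary.
The adjacent sec-butyl carbon already bears 2 other carbon substituents and has a hydrogen to migrate; after a 1,2-hydride shift from that carbon the positive charge sits on a tertiary centre.
Tertiary is more stable than secondary, so the shift occurs.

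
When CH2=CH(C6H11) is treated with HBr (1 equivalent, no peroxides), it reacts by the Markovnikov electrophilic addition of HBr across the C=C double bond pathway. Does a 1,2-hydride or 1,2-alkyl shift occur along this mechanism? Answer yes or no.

The first-formed carbocation is secondary.
The adjacent cyclohexyl carbon already bears 2 other carbon substituents and has a hydrogen to migrate; after a 1,2-hydride shift from that carbon the positive charge sits on a tertiary centre.
Tertiary is more stable than secondary, so the shift occurs.

yes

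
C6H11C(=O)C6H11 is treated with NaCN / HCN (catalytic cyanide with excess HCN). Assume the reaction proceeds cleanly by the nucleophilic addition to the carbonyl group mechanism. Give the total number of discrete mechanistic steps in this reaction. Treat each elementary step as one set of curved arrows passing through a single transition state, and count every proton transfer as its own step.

Step 1: CN⁻ attacks the sp² carbonyl carbon; the C=O π bond breaks and the electrons end up as a lone pair on the alkoxide oxygen of the tetrahedral intermediate.
Step 2: Proton transfer from HCN to the alkoxide furnishes a cyanohydrin (and releases another CN⁻ to continue the reaction).
Total: 2 elementary steps.

2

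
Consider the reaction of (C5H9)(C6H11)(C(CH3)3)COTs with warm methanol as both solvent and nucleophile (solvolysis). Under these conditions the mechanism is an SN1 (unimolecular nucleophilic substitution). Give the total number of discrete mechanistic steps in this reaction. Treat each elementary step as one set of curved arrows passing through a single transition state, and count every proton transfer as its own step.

Step 1: The C–O bond breaks with both electrons going to the tosylate; TsO⁻ leaves and a tertiary carbocation remains.
(No 1,2-shift: no single shift to an adjacent carbon would give a more stable cation.)
Step 2: A lone pair on the oxygen of CH3OH attacks the carbocation, forming a new C–O σ-bond and an oxonium ion.
Step 3: Proton transfer from the O–H of the oxonium ion to a solvent molecule delivers the neutral ether.
Total: 3 elementary steps.

3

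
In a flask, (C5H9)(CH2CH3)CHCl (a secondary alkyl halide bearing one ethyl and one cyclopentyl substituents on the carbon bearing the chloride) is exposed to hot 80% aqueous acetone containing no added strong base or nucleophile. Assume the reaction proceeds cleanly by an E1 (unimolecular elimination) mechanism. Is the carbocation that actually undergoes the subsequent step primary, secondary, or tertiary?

tertiary

Step 1: Rate-determining heterolysis of the C–Cl bond gives Cl⁻ and a secondary carbocation.
Step 2: A hydride (H with its bonding pair) migrates from the adjacent cyclopentyl carbon to the cationic centre — a 1,2-hydride shift — upgrading the secondary cation to a tertiary one.
The cation rearranges from secondary to tertiary via a 1,2-hydride shift from the adjacent cyclopentyl carbon; the tertiary cation is what reacts next.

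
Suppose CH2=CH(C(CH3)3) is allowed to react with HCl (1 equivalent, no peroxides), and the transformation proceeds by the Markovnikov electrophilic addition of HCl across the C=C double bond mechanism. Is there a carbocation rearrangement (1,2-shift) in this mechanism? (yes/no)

The first-formed carbocation is secondary.
The adjacent tert-butyl carbon has no hydrogen but bears methyl groups; migration of one methyl with its bonding pair (a 1,2-methyl shift) places the charge on a tertiary centre.
Tertiary is more stable than secondary, so the shift occurs.

yes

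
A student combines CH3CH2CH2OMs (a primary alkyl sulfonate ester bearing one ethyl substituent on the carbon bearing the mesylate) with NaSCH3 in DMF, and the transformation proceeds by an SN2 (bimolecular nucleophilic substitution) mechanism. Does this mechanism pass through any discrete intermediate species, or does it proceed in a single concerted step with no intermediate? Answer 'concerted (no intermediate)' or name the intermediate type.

CH3S⁻ attacks the back face of the α-carbon while MsO⁻ departs with the C–O bonding pair — a single concerted displacement through a pentacoordinate transition state.
All bond changes occur in one transition state; no discrete intermediate is formed.

concerted (no intermediate)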